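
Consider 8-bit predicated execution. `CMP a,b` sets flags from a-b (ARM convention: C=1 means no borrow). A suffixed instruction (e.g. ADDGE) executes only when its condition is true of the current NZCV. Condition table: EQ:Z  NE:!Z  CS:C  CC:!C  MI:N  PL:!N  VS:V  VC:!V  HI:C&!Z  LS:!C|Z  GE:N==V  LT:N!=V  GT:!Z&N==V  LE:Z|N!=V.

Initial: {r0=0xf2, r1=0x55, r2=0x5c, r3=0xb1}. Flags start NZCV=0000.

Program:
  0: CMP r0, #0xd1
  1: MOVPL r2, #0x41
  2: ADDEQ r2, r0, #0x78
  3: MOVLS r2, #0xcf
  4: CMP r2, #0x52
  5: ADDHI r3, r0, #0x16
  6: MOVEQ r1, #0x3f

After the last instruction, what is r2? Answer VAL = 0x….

VAL = 0x41

0: ✓ CMP  NZCV=0010
1: ✓ MOVPL  r2←0x41
2: · ADDEQ
3: · MOVLS
4: ✓ CMP  NZCV=1000
5: · ADDHI
6: · MOVEQ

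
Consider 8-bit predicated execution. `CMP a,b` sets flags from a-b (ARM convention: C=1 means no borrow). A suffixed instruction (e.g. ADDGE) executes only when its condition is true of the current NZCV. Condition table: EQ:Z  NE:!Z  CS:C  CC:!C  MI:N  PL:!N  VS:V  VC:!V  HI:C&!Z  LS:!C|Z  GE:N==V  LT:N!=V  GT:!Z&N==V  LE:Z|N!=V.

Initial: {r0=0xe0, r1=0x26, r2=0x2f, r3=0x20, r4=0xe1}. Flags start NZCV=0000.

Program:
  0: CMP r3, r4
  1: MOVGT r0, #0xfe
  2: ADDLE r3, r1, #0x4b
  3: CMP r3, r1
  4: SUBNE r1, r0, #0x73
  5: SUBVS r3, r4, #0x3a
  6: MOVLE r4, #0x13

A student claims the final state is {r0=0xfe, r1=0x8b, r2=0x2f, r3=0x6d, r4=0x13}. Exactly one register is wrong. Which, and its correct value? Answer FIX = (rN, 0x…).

0: ✓ CMP  NZCV=0000
1: ✓ MOVGT  r0←0xfe
2: · ADDLE
3: ✓ CMP  NZCV=1000
4: ✓ SUBNE  r1←0x8b
5: · SUBVS
6: ✓ MOVLE  r4←0x13

FIX = (r3, 0x20)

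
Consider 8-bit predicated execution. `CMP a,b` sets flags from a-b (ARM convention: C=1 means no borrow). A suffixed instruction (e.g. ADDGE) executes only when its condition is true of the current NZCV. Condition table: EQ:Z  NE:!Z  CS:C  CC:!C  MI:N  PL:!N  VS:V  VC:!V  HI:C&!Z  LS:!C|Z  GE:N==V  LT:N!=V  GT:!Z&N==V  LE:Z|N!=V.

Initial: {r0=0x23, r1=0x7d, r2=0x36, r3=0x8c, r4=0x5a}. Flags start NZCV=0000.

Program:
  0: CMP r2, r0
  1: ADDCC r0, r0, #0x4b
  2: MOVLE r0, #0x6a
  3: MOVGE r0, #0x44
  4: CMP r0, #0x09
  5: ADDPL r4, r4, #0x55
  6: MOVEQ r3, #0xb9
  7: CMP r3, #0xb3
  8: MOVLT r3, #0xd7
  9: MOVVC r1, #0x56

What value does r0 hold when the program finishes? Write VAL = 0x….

VAL = 0x44

0: ✓ CMP  NZCV=0010
1: · ADDCC
2: · MOVLE
3: ✓ MOVGE  r0←0x44
4: ✓ CMP  NZCV=0010
5: ✓ ADDPL  r4←0xaf
6: · MOVEQ
7: ✓ CMP  NZCV=1000
8: ✓ MOVLT  r3←0xd7
9: ✓ MOVVC  r1←0x56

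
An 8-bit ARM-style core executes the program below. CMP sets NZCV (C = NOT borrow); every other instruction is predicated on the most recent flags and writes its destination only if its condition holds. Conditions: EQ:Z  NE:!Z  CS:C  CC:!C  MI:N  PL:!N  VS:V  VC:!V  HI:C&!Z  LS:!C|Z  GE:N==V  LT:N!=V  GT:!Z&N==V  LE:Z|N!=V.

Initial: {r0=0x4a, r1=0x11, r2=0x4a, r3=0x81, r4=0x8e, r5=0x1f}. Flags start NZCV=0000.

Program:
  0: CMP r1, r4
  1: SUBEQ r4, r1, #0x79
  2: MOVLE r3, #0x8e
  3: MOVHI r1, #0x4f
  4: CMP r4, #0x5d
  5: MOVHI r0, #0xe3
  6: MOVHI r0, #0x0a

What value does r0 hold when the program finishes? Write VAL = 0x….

0: ✓ CMP  NZCV=1001
1: · SUBEQ
2: · MOVLE
3: · MOVHI
4: ✓ CMP  NZCV=0011
5: ✓ MOVHI  r0←0xe3
6: ✓ MOVHI  r0←0x0a

VAL = 0x0a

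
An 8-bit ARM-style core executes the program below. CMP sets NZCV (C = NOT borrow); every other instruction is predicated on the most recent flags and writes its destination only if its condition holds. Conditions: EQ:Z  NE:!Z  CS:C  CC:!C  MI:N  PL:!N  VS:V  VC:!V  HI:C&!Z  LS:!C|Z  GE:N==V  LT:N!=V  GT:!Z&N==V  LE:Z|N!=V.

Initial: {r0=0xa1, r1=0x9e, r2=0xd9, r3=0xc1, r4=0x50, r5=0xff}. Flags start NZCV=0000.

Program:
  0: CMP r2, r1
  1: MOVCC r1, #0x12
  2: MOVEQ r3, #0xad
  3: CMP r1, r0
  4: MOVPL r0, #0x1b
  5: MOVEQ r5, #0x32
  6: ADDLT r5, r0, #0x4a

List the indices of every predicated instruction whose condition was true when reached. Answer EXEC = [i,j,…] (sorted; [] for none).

EXEC = [6]

[0] flags=0010 → (cmp)
[1] flags=0010 CC?F → skip
[2] flags=0010 EQ?F → skip
[3] flags=1000 → (cmp)
[4] flags=1000 PL?F → skip
[5] flags=1000 EQ?F → skip
[6] flags=1000 LT?T → r5=0xeb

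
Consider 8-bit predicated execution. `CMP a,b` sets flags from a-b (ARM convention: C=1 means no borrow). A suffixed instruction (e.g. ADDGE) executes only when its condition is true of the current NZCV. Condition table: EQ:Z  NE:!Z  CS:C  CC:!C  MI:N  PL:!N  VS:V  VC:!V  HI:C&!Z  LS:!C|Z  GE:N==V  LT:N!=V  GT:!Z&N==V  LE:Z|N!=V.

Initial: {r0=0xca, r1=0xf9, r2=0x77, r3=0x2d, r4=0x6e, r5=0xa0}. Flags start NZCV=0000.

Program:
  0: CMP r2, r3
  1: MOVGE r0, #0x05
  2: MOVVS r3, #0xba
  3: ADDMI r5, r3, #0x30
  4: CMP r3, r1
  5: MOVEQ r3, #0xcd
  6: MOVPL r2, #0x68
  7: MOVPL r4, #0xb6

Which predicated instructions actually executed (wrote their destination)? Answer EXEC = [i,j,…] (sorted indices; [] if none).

0: ✓ CMP  NZCV=0010
1: ✓ MOVGE  r0←0x05
2: · MOVVS
3: · ADDMI
4: ✓ CMP  NZCV=0000
5: · MOVEQ
6: ✓ MOVPL  r2←0x68
7: ✓ MOVPL  r4←0xb6

EXEC = [1,6,7]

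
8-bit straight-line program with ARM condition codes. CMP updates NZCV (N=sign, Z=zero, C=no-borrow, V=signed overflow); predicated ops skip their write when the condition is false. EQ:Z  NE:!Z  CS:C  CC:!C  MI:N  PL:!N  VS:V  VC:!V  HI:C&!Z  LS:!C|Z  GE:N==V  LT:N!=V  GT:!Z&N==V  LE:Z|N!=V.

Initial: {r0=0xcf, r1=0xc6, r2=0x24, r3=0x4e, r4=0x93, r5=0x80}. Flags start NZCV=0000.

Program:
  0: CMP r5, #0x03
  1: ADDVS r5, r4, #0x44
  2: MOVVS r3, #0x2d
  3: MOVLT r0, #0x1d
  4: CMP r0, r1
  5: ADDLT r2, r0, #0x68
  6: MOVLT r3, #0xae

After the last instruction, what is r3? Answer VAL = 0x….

VAL = 0x2d

0: ✓ CMP  NZCV=0011
1: ✓ ADDVS  r5←0xd7
2: ✓ MOVVS  r3←0x2d
3: ✓ MOVLT  r0←0x1d
4: ✓ CMP  NZCV=0000
5: · ADDLT
6: · MOVLT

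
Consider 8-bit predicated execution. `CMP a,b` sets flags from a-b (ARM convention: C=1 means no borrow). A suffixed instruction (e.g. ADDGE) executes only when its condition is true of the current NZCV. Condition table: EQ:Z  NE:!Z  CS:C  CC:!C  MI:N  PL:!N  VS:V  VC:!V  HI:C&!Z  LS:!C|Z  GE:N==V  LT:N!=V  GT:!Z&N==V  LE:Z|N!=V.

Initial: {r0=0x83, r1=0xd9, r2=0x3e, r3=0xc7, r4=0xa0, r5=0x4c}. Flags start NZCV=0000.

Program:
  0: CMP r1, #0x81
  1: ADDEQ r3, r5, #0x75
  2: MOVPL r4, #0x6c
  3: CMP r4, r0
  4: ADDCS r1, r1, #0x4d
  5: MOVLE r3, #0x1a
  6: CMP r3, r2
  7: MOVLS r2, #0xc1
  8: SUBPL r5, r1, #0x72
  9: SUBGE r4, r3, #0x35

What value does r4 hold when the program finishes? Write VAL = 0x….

0: ✓ CMP  NZCV=0010
1: · ADDEQ
2: ✓ MOVPL  r4←0x6c
3: ✓ CMP  NZCV=1001
4: · ADDCS
5: · MOVLE
6: ✓ CMP  NZCV=1010
7: · MOVLS
8: · SUBPL
9: · SUBGE

VAL = 0x6c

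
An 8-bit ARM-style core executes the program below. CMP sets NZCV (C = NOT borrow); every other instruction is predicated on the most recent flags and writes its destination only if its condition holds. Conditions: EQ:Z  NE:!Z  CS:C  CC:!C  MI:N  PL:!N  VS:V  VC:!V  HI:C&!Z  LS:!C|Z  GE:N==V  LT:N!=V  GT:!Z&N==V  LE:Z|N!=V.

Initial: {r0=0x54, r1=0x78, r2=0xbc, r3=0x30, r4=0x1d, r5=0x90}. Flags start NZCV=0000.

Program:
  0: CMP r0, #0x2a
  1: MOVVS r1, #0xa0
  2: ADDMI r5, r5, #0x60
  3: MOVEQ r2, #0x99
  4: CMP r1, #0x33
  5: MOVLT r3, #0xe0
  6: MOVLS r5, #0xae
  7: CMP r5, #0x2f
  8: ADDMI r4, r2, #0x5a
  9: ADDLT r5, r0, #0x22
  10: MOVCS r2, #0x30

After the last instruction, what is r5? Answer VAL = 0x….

[0] flags=0010 → (cmp)
[1] flags=0010 VS?F → skip
[2] flags=0010 MI?F → skip
[3] flags=0010 EQ?F → skip
[4] flags=0010 → (cmp)
[5] flags=0010 LT?F → skip
[6] flags=0010 LS?F → skip
[7] flags=0011 → (cmp)
[8] flags=0011 MI?F → skip
[9] flags=0011 LT?T → r5=0x76
[10] flags=0011 CS?T → r2=0x30

VAL = 0x76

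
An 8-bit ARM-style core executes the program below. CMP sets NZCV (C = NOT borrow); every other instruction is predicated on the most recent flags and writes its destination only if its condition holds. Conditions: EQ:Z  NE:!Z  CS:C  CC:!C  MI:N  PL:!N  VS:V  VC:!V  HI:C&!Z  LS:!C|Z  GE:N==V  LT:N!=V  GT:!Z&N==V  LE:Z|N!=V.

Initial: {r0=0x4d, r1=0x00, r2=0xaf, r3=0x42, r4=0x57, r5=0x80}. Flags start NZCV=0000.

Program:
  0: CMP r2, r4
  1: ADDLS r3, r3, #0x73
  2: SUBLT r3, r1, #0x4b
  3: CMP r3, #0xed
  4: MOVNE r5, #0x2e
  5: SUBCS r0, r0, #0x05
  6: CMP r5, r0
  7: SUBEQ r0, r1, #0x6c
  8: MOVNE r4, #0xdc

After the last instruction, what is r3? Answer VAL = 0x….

VAL = 0xb5

0: ✓ CMP  NZCV=0011
1: · ADDLS
2: ✓ SUBLT  r3←0xb5
3: ✓ CMP  NZCV=1000
4: ✓ MOVNE  r5←0x2e
5: · SUBCS
6: ✓ CMP  NZCV=1000
7: · SUBEQ
8: ✓ MOVNE  r4←0xdc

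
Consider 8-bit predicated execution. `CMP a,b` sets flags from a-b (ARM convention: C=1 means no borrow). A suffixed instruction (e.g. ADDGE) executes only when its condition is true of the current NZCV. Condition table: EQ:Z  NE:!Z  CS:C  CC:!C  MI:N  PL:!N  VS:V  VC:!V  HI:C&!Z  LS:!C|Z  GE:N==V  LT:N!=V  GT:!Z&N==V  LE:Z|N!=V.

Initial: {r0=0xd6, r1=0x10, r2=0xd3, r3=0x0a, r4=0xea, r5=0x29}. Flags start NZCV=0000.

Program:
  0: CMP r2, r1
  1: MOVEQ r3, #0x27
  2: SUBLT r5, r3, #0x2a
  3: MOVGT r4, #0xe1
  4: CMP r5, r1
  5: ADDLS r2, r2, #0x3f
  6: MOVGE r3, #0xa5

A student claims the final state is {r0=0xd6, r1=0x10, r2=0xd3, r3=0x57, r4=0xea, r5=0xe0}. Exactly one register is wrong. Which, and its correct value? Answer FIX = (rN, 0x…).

[0] flags=1010 → (cmp)
[1] flags=1010 EQ?F → skip
[2] flags=1010 LT?T → r5=0xe0
[3] flags=1010 GT?F → skip
[4] flags=1010 → (cmp)
[5] flags=1010 LS?F → skip
[6] flags=1010 GE?F → skip

FIX = (r3, 0x0a)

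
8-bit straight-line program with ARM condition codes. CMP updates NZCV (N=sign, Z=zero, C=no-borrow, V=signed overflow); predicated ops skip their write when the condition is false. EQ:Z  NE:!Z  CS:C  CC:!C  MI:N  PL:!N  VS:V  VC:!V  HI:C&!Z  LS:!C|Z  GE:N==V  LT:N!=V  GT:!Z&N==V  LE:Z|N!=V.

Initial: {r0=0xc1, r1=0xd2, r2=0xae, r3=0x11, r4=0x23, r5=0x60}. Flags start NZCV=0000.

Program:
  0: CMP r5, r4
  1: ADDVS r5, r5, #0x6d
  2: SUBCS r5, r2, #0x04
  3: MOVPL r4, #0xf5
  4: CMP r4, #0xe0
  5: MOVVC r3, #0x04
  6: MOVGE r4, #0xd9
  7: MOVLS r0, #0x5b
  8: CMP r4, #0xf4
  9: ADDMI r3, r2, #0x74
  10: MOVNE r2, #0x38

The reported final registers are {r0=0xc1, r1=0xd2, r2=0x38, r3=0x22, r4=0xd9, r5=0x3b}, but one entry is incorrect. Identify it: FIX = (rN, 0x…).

FIX = (r5, 0xaa)

[0] flags=0010 → (cmp)
[1] flags=0010 VS?F → skip
[2] flags=0010 CS?T → r5=0xaa
[3] flags=0010 PL?T → r4=0xf5
[4] flags=0010 → (cmp)
[5] flags=0010 VC?T → r3=0x04
[6] flags=0010 GE?T → r4=0xd9
[7] flags=0010 LS?F → skip
[8] flags=1000 → (cmp)
[9] flags=1000 MI?T → r3=0x22
[10] flags=1000 NE?T → r2=0x38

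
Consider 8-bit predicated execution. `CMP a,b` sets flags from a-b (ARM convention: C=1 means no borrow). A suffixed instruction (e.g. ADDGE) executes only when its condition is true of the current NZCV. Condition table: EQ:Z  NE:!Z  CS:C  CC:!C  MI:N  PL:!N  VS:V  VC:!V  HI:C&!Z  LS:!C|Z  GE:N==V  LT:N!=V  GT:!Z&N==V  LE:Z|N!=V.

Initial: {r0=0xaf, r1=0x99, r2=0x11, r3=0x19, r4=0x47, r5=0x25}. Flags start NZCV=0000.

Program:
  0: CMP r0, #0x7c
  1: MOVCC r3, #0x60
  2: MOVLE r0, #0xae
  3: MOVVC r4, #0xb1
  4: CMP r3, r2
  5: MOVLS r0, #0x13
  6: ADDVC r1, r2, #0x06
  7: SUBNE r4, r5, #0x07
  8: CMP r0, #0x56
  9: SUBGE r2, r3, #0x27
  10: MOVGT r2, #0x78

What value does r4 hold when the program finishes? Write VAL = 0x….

VAL = 0x1e

0: ✓ CMP  NZCV=0011
1: · MOVCC
2: ✓ MOVLE  r0←0xae
3: · MOVVC
4: ✓ CMP  NZCV=0010
5: · MOVLS
6: ✓ ADDVC  r1←0x17
7: ✓ SUBNE  r4←0x1e
8: ✓ CMP  NZCV=0011
9: · SUBGE
10: · MOVGT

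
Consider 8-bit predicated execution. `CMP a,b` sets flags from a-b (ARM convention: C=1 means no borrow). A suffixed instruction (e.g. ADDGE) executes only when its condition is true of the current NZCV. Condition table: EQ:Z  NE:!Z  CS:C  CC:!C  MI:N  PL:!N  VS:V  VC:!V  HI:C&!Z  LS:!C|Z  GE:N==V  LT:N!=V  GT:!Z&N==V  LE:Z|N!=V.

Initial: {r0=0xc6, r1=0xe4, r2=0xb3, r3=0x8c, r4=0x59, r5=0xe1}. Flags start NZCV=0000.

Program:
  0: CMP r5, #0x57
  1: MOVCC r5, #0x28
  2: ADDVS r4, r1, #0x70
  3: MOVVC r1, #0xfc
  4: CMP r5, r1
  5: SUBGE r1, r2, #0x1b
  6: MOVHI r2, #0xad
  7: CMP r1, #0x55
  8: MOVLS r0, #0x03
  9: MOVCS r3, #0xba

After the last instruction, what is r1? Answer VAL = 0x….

[0] flags=1010 → (cmp)
[1] flags=1010 CC?F → skip
[2] flags=1010 VS?F → skip
[3] flags=1010 VC?T → r1=0xfc
[4] flags=1000 → (cmp)
[5] flags=1000 GE?F → skip
[6] flags=1000 HI?F → skip
[7] flags=1010 → (cmp)
[8] flags=1010 LS?F → skip
[9] flags=1010 CS?T → r3=0xba

VAL = 0xfc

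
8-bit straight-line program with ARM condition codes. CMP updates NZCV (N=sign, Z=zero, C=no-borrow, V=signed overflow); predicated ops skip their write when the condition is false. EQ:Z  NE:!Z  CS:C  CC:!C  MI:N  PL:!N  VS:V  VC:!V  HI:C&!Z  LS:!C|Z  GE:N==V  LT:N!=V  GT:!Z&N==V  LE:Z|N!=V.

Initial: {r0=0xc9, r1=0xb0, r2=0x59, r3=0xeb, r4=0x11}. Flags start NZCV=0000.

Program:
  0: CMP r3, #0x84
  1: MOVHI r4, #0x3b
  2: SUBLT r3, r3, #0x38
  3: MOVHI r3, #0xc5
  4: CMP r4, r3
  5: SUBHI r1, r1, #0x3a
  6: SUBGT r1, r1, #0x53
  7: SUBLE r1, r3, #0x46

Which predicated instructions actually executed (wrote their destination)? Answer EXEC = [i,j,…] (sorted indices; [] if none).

EXEC = [1,3,6]

[0] flags=0010 → (cmp)
[1] flags=0010 HI?T → r4=0x3b
[2] flags=0010 LT?F → skip
[3] flags=0010 HI?T → r3=0xc5
[4] flags=0000 → (cmp)
[5] flags=0000 HI?F → skip
[6] flags=0000 GT?T → r1=0x5d
[7] flags=0000 LE?F → skip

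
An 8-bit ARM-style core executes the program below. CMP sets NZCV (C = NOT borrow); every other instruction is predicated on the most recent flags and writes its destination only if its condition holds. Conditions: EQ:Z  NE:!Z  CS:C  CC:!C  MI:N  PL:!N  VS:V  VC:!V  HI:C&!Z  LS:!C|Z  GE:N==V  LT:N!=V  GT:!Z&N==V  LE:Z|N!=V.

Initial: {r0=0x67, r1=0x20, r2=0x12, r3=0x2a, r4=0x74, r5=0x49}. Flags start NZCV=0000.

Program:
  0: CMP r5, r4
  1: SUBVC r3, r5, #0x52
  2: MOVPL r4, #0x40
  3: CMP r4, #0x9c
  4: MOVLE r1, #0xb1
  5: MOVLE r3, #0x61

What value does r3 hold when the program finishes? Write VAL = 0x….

VAL = 0xf7

[0] flags=1000 → (cmp)
[1] flags=1000 VC?T → r3=0xf7
[2] flags=1000 PL?F → skip
[3] flags=1001 → (cmp)
[4] flags=1001 LE?F → skip
[5] flags=1001 LE?F → skip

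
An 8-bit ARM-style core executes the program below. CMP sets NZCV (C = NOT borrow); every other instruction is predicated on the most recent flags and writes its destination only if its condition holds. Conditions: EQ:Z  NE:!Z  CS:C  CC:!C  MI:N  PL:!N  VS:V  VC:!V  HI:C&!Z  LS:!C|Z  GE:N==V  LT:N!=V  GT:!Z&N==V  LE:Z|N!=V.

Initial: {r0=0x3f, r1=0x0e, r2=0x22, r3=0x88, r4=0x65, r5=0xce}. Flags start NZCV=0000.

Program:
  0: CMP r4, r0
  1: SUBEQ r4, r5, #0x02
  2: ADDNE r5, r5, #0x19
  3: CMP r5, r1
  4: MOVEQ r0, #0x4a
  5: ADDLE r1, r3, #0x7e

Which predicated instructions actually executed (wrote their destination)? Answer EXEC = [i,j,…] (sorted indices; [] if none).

EXEC = [2,5]

0: ✓ CMP  NZCV=0010
1: · SUBEQ
2: ✓ ADDNE  r5←0xe7
3: ✓ CMP  NZCV=1010
4: · MOVEQ
5: ✓ ADDLE  r1←0x06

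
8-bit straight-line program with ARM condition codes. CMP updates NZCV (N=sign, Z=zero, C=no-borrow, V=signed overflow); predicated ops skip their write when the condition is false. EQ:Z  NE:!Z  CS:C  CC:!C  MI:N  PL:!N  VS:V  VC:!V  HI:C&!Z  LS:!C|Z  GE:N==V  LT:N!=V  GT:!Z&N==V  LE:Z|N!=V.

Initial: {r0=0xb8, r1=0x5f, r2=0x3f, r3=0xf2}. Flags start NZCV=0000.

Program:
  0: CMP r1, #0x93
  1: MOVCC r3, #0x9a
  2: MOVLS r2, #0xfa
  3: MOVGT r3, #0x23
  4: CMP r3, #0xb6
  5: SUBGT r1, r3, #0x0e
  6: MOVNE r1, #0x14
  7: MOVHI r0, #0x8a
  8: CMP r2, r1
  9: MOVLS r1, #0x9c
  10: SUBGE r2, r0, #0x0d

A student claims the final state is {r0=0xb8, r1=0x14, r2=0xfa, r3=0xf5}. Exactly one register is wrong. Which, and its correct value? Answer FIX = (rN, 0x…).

FIX = (r3, 0x23)

[0] flags=1001 → (cmp)
[1] flags=1001 CC?T → r3=0x9a
[2] flags=1001 LS?T → r2=0xfa
[3] flags=1001 GT?T → r3=0x23
[4] flags=0000 → (cmp)
[5] flags=0000 GT?T → r1=0x15
[6] flags=0000 NE?T → r1=0x14
[7] flags=0000 HI?F → skip
[8] flags=1010 → (cmp)
[9] flags=1010 LS?F → skip
[10] flags=1010 GE?F → skip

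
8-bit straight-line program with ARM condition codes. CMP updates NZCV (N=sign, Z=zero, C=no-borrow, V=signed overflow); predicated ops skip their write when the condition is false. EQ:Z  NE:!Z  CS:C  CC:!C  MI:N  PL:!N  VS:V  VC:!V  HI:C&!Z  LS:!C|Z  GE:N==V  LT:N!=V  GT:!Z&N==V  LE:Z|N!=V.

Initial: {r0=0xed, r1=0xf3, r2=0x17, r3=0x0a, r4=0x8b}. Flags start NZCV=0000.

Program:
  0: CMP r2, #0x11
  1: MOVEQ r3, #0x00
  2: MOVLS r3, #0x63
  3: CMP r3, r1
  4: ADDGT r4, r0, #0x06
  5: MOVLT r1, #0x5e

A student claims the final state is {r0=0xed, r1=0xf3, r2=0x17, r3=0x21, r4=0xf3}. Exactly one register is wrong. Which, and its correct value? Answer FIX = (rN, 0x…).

FIX = (r3, 0x0a)

[0] flags=0010 → (cmp)
[1] flags=0010 EQ?F → skip
[2] flags=0010 LS?F → skip
[3] flags=0000 → (cmp)
[4] flags=0000 GT?T → r4=0xf3
[5] flags=0000 LT?F → skip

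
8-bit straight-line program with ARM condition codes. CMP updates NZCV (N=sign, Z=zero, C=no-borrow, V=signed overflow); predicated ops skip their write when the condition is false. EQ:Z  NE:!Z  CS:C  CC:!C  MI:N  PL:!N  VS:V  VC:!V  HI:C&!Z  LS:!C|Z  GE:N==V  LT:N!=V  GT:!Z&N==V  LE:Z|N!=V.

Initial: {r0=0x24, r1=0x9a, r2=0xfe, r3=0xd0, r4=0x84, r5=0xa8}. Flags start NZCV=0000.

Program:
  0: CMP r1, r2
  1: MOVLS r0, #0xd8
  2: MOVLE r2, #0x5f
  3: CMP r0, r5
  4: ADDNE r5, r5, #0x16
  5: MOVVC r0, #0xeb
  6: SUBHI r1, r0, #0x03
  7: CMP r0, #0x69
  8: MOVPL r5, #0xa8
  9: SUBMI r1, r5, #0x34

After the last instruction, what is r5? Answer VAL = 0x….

VAL = 0xbe

0: ✓ CMP  NZCV=1000
1: ✓ MOVLS  r0←0xd8
2: ✓ MOVLE  r2←0x5f
3: ✓ CMP  NZCV=0010
4: ✓ ADDNE  r5←0xbe
5: ✓ MOVVC  r0←0xeb
6: ✓ SUBHI  r1←0xe8
7: ✓ CMP  NZCV=1010
8: · MOVPL
9: ✓ SUBMI  r1←0x8a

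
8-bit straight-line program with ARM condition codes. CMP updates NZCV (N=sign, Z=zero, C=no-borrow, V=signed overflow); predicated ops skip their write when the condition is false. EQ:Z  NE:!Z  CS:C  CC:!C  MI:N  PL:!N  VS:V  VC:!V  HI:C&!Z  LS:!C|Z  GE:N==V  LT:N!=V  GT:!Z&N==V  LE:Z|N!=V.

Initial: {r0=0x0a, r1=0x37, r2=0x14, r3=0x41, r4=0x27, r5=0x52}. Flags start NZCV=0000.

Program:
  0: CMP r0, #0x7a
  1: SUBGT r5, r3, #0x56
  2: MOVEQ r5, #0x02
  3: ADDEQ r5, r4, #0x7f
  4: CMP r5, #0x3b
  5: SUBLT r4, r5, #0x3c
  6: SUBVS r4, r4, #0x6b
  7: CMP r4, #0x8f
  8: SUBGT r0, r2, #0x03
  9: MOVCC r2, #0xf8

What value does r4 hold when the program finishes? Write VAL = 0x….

[0] flags=1000 → (cmp)
[1] flags=1000 GT?F → skip
[2] flags=1000 EQ?F → skip
[3] flags=1000 EQ?F → skip
[4] flags=0010 → (cmp)
[5] flags=0010 LT?F → skip
[6] flags=0010 VS?F → skip
[7] flags=1001 → (cmp)
[8] flags=1001 GT?T → r0=0x11
[9] flags=1001 CC?T → r2=0xf8

VAL = 0x27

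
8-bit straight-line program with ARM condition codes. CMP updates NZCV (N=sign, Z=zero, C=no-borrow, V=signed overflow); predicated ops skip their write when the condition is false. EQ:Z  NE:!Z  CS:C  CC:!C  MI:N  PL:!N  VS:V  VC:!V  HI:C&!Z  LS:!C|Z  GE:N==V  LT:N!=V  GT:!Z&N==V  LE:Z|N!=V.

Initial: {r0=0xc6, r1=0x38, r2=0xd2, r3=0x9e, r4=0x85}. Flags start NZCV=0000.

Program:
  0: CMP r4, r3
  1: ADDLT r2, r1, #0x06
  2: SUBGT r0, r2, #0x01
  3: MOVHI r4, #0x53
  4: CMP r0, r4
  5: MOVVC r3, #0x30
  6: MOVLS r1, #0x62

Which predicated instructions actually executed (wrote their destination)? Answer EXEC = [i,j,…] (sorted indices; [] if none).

EXEC = [1,5]

0: ✓ CMP  NZCV=1000
1: ✓ ADDLT  r2←0x3e
2: · SUBGT
3: · MOVHI
4: ✓ CMP  NZCV=0010
5: ✓ MOVVC  r3←0x30
6: · MOVLS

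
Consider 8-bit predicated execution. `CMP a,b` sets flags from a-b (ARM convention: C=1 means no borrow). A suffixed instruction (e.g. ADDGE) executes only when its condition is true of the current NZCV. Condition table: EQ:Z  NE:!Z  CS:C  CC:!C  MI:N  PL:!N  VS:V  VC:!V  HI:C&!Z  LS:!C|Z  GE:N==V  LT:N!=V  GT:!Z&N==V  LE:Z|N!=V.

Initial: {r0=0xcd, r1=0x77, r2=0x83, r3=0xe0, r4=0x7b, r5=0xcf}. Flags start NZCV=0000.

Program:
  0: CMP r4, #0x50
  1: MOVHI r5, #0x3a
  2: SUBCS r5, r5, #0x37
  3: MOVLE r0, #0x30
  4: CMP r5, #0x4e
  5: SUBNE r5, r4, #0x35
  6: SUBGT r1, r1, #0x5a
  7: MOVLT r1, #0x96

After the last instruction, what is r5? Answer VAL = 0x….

VAL = 0x46

0: ✓ CMP  NZCV=0010
1: ✓ MOVHI  r5←0x3a
2: ✓ SUBCS  r5←0x03
3: · MOVLE
4: ✓ CMP  NZCV=1000
5: ✓ SUBNE  r5←0x46
6: · SUBGT
7: ✓ MOVLT  r1←0x96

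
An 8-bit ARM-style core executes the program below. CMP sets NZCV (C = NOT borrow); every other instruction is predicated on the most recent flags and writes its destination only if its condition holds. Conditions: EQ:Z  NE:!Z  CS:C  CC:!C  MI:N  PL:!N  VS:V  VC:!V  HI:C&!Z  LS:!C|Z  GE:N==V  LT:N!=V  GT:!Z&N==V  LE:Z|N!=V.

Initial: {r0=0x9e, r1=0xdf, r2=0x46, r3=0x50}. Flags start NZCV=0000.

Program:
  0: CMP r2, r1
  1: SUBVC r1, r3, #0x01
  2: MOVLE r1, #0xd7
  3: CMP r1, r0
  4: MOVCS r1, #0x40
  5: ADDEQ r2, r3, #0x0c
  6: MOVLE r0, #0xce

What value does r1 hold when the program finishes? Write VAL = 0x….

0: ✓ CMP  NZCV=0000
1: ✓ SUBVC  r1←0x4f
2: · MOVLE
3: ✓ CMP  NZCV=1001
4: · MOVCS
5: · ADDEQ
6: · MOVLE

VAL = 0x4f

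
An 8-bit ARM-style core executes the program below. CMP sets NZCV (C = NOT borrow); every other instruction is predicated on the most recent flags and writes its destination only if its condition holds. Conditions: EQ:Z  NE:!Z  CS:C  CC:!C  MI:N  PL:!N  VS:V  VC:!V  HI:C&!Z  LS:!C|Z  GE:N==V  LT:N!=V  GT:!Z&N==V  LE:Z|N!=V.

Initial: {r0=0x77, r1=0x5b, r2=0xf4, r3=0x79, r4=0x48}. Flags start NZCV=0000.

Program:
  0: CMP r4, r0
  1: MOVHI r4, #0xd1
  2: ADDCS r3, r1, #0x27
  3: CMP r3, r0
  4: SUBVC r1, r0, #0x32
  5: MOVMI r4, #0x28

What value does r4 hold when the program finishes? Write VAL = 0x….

[0] flags=1000 → (cmp)
[1] flags=1000 HI?F → skip
[2] flags=1000 CS?F → skip
[3] flags=0010 → (cmp)
[4] flags=0010 VC?T → r1=0x45
[5] flags=0010 MI?F → skip

VAL = 0x48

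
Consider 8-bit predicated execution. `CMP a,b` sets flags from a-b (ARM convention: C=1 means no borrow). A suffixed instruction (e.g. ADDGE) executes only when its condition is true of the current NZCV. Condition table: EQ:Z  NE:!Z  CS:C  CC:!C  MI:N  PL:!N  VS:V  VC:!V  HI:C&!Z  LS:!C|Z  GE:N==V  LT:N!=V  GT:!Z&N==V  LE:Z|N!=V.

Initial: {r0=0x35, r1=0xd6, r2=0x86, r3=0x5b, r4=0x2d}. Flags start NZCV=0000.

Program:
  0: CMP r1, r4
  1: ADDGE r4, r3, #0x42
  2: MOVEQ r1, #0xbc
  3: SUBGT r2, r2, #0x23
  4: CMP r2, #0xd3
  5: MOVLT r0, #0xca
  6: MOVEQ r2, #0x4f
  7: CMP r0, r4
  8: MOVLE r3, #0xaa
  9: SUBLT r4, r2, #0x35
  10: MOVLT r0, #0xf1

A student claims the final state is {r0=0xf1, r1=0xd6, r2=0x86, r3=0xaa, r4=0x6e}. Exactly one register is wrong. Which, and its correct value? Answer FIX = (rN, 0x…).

0: ✓ CMP  NZCV=1010
1: · ADDGE
2: · MOVEQ
3: · SUBGT
4: ✓ CMP  NZCV=1000
5: ✓ MOVLT  r0←0xca
6: · MOVEQ
7: ✓ CMP  NZCV=1010
8: ✓ MOVLE  r3←0xaa
9: ✓ SUBLT  r4←0x51
10: ✓ MOVLT  r0←0xf1

FIX = (r4, 0x51)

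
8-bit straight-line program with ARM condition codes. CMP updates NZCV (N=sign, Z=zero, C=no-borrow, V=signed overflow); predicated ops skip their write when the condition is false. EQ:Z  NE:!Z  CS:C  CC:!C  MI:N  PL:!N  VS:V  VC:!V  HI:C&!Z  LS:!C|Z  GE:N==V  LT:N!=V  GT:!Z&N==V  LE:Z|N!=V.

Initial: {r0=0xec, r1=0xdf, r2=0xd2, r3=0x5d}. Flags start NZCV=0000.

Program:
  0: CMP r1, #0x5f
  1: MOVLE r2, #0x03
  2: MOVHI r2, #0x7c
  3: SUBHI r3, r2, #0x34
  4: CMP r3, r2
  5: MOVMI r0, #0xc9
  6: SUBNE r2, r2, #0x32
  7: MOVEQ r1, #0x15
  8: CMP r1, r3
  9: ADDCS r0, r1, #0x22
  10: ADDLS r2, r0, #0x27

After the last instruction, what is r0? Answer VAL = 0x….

VAL = 0x01

[0] flags=1010 → (cmp)
[1] flags=1010 LE?T → r2=0x03
[2] flags=1010 HI?T → r2=0x7c
[3] flags=1010 HI?T → r3=0x48
[4] flags=1000 → (cmp)
[5] flags=1000 MI?T → r0=0xc9
[6] flags=1000 NE?T → r2=0x4a
[7] flags=1000 EQ?F → skip
[8] flags=1010 → (cmp)
[9] flags=1010 CS?T → r0=0x01
[10] flags=1010 LS?F → skip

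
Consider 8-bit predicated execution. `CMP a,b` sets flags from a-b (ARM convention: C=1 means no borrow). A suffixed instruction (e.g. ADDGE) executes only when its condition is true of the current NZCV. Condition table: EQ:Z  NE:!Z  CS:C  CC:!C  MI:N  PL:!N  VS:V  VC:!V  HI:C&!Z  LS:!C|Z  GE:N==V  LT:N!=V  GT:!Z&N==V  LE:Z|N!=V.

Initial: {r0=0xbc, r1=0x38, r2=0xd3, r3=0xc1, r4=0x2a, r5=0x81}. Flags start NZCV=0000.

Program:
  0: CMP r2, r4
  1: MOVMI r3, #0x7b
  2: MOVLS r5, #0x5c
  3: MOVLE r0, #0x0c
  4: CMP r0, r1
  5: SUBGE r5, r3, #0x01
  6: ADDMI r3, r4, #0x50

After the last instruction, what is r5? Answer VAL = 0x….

VAL = 0x81

0: ✓ CMP  NZCV=1010
1: ✓ MOVMI  r3←0x7b
2: · MOVLS
3: ✓ MOVLE  r0←0x0c
4: ✓ CMP  NZCV=1000
5: · SUBGE
6: ✓ ADDMI  r3←0x7a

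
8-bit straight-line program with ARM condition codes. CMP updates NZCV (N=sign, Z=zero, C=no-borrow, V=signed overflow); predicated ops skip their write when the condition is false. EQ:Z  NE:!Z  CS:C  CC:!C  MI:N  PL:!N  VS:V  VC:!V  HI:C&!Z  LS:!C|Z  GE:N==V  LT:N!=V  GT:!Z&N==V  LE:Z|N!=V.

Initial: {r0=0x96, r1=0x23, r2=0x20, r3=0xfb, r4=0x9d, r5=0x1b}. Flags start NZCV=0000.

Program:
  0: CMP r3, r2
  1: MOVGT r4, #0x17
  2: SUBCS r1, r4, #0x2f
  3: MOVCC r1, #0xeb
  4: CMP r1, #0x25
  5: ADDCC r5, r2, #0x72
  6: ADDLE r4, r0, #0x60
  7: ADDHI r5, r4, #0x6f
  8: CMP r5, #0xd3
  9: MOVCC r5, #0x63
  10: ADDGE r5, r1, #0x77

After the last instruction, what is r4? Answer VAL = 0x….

VAL = 0x9d

0: ✓ CMP  NZCV=1010
1: · MOVGT
2: ✓ SUBCS  r1←0x6e
3: · MOVCC
4: ✓ CMP  NZCV=0010
5: · ADDCC
6: · ADDLE
7: ✓ ADDHI  r5←0x0c
8: ✓ CMP  NZCV=0000
9: ✓ MOVCC  r5←0x63
10: ✓ ADDGE  r5←0xe5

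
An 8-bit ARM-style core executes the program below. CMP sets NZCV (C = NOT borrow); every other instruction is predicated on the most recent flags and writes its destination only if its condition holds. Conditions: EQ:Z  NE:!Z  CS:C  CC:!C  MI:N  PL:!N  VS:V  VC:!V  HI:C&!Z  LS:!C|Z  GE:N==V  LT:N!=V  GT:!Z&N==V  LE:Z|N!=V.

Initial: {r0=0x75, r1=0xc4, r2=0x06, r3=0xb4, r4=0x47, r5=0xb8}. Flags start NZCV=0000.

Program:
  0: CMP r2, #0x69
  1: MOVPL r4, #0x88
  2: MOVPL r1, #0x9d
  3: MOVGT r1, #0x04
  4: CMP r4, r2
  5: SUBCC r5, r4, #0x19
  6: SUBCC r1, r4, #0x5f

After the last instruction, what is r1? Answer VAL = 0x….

VAL = 0xc4

[0] flags=1000 → (cmp)
[1] flags=1000 PL?F → skip
[2] flags=1000 PL?F → skip
[3] flags=1000 GT?F → skip
[4] flags=0010 → (cmp)
[5] flags=0010 CC?F → skip
[6] flags=0010 CC?F → skip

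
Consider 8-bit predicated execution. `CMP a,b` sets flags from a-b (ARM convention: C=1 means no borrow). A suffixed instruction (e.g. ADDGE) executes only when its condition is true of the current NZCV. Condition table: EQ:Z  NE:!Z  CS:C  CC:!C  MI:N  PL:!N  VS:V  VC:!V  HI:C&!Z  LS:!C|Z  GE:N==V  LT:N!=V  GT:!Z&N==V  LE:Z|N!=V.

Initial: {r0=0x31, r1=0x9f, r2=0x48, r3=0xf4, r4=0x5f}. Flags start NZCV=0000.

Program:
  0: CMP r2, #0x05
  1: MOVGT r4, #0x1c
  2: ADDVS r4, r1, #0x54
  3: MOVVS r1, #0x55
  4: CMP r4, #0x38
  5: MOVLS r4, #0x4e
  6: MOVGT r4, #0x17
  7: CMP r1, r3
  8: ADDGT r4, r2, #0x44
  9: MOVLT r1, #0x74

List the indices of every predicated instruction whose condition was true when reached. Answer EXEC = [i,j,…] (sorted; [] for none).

[0] flags=0010 → (cmp)
[1] flags=0010 GT?T → r4=0x1c
[2] flags=0010 VS?F → skip
[3] flags=0010 VS?F → skip
[4] flags=1000 → (cmp)
[5] flags=1000 LS?T → r4=0x4e
[6] flags=1000 GT?F → skip
[7] flags=1000 → (cmp)
[8] flags=1000 GT?F → skip
[9] flags=1000 LT?T → r1=0x74

EXEC = [1,5,9]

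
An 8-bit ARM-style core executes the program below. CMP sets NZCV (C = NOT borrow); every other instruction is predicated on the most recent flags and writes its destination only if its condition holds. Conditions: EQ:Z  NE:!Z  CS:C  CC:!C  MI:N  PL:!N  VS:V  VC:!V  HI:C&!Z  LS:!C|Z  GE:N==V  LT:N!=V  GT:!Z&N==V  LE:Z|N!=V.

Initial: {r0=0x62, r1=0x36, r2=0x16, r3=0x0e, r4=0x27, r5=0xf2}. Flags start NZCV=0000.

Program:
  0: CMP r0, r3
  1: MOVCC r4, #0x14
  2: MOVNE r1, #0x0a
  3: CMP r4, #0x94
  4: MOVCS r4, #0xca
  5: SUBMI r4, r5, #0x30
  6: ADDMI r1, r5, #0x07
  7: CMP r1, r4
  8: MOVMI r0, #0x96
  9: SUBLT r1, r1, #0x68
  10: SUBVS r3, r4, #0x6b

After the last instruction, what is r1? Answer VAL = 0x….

VAL = 0xf9

0: ✓ CMP  NZCV=0010
1: · MOVCC
2: ✓ MOVNE  r1←0x0a
3: ✓ CMP  NZCV=1001
4: · MOVCS
5: ✓ SUBMI  r4←0xc2
6: ✓ ADDMI  r1←0xf9
7: ✓ CMP  NZCV=0010
8: · MOVMI
9: · SUBLT
10: · SUBVS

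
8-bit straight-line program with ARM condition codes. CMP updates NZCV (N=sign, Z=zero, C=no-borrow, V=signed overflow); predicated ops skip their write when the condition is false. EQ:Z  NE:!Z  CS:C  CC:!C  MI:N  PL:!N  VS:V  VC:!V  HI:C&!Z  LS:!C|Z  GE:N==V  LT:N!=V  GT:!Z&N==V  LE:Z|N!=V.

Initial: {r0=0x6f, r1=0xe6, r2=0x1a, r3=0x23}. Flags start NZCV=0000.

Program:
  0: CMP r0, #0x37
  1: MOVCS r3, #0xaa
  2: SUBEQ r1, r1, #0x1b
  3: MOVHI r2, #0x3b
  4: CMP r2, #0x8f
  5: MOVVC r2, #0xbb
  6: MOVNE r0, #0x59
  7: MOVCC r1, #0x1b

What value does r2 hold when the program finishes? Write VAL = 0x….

0: ✓ CMP  NZCV=0010
1: ✓ MOVCS  r3←0xaa
2: · SUBEQ
3: ✓ MOVHI  r2←0x3b
4: ✓ CMP  NZCV=1001
5: · MOVVC
6: ✓ MOVNE  r0←0x59
7: ✓ MOVCC  r1←0x1b

VAL = 0x3b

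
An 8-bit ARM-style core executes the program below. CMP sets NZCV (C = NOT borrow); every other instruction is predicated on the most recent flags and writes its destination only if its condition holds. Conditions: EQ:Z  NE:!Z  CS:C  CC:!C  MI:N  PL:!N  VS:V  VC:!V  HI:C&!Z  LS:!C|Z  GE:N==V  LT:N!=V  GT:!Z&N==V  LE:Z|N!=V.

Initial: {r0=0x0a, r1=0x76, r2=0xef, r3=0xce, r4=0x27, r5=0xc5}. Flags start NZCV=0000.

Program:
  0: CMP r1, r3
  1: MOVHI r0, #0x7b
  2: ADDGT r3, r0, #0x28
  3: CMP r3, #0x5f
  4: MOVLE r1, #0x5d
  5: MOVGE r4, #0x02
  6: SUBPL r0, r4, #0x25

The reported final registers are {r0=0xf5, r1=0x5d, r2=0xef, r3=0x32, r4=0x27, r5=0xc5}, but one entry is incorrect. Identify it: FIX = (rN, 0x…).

FIX = (r0, 0x0a)

[0] flags=1001 → (cmp)
[1] flags=1001 HI?F → skip
[2] flags=1001 GT?T → r3=0x32
[3] flags=1000 → (cmp)
[4] flags=1000 LE?T → r1=0x5d
[5] flags=1000 GE?F → skip
[6] flags=1000 PL?F → skip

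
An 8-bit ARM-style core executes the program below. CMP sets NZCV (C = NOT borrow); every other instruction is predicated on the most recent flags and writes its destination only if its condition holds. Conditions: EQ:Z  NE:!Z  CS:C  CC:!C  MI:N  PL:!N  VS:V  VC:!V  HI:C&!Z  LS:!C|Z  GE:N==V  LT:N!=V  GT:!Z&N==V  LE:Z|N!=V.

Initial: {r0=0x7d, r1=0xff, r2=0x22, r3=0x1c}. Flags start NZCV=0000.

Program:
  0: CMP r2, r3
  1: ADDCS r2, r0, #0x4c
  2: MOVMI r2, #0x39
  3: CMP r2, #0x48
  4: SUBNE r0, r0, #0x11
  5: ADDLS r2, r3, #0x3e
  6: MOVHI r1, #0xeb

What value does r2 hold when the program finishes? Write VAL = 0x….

[0] flags=0010 → (cmp)
[1] flags=0010 CS?T → r2=0xc9
[2] flags=0010 MI?F → skip
[3] flags=1010 → (cmp)
[4] flags=1010 NE?T → r0=0x6c
[5] flags=1010 LS?F → skip
[6] flags=1010 HI?T → r1=0xeb

VAL = 0xc9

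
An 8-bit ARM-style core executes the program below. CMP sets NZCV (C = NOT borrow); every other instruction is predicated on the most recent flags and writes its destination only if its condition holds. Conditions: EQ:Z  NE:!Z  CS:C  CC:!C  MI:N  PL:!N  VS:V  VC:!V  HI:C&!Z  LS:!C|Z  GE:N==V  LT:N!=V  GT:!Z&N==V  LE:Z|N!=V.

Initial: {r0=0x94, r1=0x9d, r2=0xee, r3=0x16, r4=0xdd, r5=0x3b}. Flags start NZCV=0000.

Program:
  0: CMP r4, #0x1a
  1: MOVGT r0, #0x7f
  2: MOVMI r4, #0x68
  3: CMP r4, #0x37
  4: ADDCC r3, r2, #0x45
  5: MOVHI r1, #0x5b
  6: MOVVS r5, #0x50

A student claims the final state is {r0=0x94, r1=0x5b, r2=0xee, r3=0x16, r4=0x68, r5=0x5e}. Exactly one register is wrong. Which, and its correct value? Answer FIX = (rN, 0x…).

FIX = (r5, 0x3b)

0: ✓ CMP  NZCV=1010
1: · MOVGT
2: ✓ MOVMI  r4←0x68
3: ✓ CMP  NZCV=0010
4: · ADDCC
5: ✓ MOVHI  r1←0x5b
6: · MOVVS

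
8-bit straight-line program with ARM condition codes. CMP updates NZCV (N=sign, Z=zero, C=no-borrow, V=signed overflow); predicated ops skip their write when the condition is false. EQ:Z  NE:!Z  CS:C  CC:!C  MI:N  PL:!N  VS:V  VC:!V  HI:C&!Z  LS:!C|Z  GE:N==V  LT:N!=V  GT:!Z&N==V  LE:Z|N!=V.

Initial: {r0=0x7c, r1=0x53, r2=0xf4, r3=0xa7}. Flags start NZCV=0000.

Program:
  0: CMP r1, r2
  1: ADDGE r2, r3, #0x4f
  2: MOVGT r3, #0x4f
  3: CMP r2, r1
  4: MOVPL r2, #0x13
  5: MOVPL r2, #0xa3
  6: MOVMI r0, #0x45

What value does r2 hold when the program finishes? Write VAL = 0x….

VAL = 0xf6

[0] flags=0000 → (cmp)
[1] flags=0000 GE?T → r2=0xf6
[2] flags=0000 GT?T → r3=0x4f
[3] flags=1010 → (cmp)
[4] flags=1010 PL?F → skip
[5] flags=1010 PL?F → skip
[6] flags=1010 MI?T → r0=0x45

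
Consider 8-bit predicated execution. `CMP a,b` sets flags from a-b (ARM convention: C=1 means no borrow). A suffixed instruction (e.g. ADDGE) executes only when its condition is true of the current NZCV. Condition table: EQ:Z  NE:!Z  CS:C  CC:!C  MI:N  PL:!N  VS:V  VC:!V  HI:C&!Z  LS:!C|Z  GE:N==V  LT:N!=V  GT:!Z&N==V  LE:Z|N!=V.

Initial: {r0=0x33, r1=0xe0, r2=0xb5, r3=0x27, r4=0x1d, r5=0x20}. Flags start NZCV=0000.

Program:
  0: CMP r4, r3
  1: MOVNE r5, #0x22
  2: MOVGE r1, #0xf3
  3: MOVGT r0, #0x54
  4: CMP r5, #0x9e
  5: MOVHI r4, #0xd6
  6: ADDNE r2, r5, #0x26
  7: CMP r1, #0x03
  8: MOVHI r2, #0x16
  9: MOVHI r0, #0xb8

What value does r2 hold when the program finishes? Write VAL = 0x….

0: ✓ CMP  NZCV=1000
1: ✓ MOVNE  r5←0x22
2: · MOVGE
3: · MOVGT
4: ✓ CMP  NZCV=1001
5: · MOVHI
6: ✓ ADDNE  r2←0x48
7: ✓ CMP  NZCV=1010
8: ✓ MOVHI  r2←0x16
9: ✓ MOVHI  r0←0xb8

VAL = 0x16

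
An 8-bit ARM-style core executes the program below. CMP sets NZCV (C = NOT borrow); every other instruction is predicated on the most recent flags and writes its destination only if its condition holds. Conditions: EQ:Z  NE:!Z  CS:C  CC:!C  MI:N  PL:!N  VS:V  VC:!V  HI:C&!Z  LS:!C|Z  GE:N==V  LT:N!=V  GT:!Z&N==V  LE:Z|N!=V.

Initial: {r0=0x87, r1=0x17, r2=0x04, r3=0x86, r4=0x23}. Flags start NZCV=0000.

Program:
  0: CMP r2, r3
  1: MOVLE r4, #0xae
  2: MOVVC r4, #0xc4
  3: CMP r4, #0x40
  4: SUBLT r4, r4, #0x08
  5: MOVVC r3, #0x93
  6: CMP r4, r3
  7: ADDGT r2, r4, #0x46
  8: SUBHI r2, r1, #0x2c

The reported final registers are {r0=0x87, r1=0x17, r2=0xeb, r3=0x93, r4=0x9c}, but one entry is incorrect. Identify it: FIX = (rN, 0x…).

FIX = (r4, 0xbc)

0: ✓ CMP  NZCV=0000
1: · MOVLE
2: ✓ MOVVC  r4←0xc4
3: ✓ CMP  NZCV=1010
4: ✓ SUBLT  r4←0xbc
5: ✓ MOVVC  r3←0x93
6: ✓ CMP  NZCV=0010
7: ✓ ADDGT  r2←0x02
8: ✓ SUBHI  r2←0xeb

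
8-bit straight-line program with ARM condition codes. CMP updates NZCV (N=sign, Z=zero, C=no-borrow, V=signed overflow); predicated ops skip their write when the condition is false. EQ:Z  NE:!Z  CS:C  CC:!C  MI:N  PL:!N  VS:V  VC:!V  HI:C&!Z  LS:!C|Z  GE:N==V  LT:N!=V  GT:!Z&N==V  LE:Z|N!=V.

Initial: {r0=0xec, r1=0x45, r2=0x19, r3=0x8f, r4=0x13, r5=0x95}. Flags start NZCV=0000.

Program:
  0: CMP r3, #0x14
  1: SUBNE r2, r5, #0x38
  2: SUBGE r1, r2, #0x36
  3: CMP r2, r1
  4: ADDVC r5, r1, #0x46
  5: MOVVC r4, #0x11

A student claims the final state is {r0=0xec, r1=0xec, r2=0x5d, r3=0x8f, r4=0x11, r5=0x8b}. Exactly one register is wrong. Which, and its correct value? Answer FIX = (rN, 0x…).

FIX = (r1, 0x45)

0: ✓ CMP  NZCV=0011
1: ✓ SUBNE  r2←0x5d
2: · SUBGE
3: ✓ CMP  NZCV=0010
4: ✓ ADDVC  r5←0x8b
5: ✓ MOVVC  r4←0x11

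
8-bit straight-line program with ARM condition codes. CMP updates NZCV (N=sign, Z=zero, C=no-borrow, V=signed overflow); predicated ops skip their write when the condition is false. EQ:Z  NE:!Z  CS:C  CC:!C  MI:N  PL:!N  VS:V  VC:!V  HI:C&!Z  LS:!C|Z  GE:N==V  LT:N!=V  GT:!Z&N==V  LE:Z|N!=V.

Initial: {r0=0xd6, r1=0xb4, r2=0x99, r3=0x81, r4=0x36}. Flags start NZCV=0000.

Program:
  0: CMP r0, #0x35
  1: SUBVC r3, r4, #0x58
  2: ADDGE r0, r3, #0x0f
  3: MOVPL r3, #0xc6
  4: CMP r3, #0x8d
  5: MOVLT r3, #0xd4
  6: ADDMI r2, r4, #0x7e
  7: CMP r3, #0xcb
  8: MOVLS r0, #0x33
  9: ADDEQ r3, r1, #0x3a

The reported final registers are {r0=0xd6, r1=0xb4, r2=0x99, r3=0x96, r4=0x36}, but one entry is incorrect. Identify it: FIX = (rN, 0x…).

FIX = (r3, 0xde)

0: ✓ CMP  NZCV=1010
1: ✓ SUBVC  r3←0xde
2: · ADDGE
3: · MOVPL
4: ✓ CMP  NZCV=0010
5: · MOVLT
6: · ADDMI
7: ✓ CMP  NZCV=0010
8: · MOVLS
9: · ADDEQ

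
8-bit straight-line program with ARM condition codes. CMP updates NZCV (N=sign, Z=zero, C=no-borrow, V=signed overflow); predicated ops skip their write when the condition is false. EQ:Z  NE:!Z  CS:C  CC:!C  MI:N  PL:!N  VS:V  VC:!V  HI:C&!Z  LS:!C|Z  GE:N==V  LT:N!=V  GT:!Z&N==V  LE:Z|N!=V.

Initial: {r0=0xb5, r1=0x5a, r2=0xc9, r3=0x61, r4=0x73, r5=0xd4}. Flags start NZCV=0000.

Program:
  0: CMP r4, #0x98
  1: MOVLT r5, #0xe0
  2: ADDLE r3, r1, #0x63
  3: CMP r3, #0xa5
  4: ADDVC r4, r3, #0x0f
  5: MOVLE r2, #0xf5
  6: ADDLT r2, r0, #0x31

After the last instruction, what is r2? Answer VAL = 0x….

VAL = 0xc9

[0] flags=1001 → (cmp)
[1] flags=1001 LT?F → skip
[2] flags=1001 LE?F → skip
[3] flags=1001 → (cmp)
[4] flags=1001 VC?F → skip
[5] flags=1001 LE?F → skip
[6] flags=1001 LT?F → skip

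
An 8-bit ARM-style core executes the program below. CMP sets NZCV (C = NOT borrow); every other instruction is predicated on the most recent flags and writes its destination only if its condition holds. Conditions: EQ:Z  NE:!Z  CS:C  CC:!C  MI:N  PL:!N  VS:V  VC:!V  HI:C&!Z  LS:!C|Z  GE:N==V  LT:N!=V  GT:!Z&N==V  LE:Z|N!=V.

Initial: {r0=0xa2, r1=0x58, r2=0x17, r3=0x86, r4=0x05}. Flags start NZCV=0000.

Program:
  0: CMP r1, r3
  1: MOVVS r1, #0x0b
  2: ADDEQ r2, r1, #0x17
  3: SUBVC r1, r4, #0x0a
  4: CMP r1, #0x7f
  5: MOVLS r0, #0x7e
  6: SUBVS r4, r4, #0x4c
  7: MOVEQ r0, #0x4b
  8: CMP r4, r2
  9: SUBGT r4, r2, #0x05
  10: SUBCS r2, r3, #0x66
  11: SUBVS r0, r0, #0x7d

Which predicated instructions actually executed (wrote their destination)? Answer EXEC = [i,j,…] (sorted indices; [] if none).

EXEC = [1,5]

0: ✓ CMP  NZCV=1001
1: ✓ MOVVS  r1←0x0b
2: · ADDEQ
3: · SUBVC
4: ✓ CMP  NZCV=1000
5: ✓ MOVLS  r0←0x7e
6: · SUBVS
7: · MOVEQ
8: ✓ CMP  NZCV=1000
9: · SUBGT
10: · SUBCS
11: · SUBVS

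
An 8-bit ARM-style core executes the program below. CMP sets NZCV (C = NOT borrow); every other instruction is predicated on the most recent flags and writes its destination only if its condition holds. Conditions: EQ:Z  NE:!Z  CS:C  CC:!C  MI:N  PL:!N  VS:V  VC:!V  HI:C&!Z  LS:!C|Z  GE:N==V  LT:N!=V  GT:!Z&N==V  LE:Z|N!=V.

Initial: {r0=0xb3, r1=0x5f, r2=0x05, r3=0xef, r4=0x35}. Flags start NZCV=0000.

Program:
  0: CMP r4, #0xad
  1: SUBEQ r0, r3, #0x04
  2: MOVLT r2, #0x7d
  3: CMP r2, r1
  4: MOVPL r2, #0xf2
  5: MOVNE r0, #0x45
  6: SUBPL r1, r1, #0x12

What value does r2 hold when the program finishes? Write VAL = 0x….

VAL = 0x05

[0] flags=1001 → (cmp)
[1] flags=1001 EQ?F → skip
[2] flags=1001 LT?F → skip
[3] flags=1000 → (cmp)
[4] flags=1000 PL?F → skip
[5] flags=1000 NE?T → r0=0x45
[6] flags=1000 PL?F → skip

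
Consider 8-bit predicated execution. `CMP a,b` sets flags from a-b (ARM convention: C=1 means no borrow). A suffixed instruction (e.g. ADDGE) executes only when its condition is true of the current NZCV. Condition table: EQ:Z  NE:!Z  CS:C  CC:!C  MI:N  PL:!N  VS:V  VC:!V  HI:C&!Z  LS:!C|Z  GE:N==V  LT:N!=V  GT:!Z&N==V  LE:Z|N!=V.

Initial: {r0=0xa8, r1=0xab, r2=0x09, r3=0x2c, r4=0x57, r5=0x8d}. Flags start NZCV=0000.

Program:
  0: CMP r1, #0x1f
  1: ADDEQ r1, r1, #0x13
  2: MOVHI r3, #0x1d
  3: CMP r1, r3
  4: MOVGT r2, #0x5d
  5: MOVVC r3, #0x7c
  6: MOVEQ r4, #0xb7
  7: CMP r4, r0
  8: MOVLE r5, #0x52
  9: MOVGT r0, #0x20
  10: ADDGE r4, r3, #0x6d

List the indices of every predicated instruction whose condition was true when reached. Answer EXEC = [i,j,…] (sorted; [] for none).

EXEC = [2,5,9,10]

0: ✓ CMP  NZCV=1010
1: · ADDEQ
2: ✓ MOVHI  r3←0x1d
3: ✓ CMP  NZCV=1010
4: · MOVGT
5: ✓ MOVVC  r3←0x7c
6: · MOVEQ
7: ✓ CMP  NZCV=1001
8: · MOVLE
9: ✓ MOVGT  r0←0x20
10: ✓ ADDGE  r4←0xe9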